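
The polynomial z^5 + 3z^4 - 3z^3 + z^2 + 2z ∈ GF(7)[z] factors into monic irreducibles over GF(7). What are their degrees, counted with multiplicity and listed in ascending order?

1, 1, 1, 2

Write f(z) = z^5 + 3z^4 - 3z^3 + z^2 + 2z.
Linear factors from roots: (z), (z - 3), (z + 3).
Complete factorization: f(z) = (z)·(z + 3)·(z - 3)·(z^2 + 3z - 1).
Factor degrees with multiplicity: 1 + 1 + 1 + 2 = 5.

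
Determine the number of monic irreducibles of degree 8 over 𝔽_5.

By the necklace-counting formula, N_5(8) = (1/8) Σ_{d|8} μ(8/d)·5^d.
Divisors of 8: 1, 2, 4, 8; μ(8/d) for each: 0, 0, -1, 1.
Σ = − 5^4 + 5^8 = 390000.
N = 390000/8 = 48750.

48750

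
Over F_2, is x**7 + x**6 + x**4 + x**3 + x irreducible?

Write m(x) = x**7 + x**6 + x**4 + x**3 + x.
Check for roots in F_2: m(0) = 0 → root; m(1) = 1.
m(0) = 0, so (x) divides m(x); m is reducible.

No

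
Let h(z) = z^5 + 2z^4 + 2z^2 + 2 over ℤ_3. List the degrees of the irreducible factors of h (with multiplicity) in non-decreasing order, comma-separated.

5

Roots in ℤ_3: h(0) = 2; h(1) = 1; h(2) = 2.
Complete factorization: h(z) = (z^5 + 2z^4 + 2z^2 + 2).
Factor degrees with multiplicity: 5 = 5.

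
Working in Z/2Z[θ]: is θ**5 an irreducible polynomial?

No

Write h(θ) = θ**5.
Check for roots in Z/2Z: h(0) = 0 → root; h(1) = 1.
h(0) = 0, so (θ) divides h(θ); h is reducible.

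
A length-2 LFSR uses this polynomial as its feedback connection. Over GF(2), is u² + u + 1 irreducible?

Write h(u) = u² + u + 1.
Check for roots in GF(2): h(0) = 1; h(1) = 1.
No roots. A degree-2 polynomial over a field with no linear factor is irreducible.

Yes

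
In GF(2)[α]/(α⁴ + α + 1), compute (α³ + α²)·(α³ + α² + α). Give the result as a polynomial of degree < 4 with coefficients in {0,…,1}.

Multiply in GF(2)[α]: (α³ + α²)·(α³ + α² + α) = α⁶ + α³.
Reduce using α⁴ ≡ α + 1 (mod α⁴ + α + 1).
Reduced: α².

α^2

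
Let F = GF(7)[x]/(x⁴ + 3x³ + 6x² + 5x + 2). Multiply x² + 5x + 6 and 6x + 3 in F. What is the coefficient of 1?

4

Multiply in GF(7)[x]: (x² + 5x + 6)·(6x + 3) = 6x³ + 5x² + 2x + 4.
Reduced: 6x³ + 5x² + 2x + 4.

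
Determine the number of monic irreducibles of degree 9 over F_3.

Gauss's count: N_{3}(9) = (1/9) Σ_{d|9} μ(9/d)·3^d.
Divisors of 9: 1, 3, 9; μ(9/d) for each: 0, -1, 1.
Σ = − 3^3 + 3^9 = 19656.
N = 19656/9 = 2184.

2184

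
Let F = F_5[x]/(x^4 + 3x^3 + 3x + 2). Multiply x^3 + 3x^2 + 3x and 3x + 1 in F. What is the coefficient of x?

Multiply in F_5[x]: (x^3 + 3x^2 + 3x)·(3x + 1) = 3x^4 + 2x^2 + 3x.
Reduce using x^4 ≡ 2x^3 + 2x + 3 (mod x^4 + 3x^3 + 3x + 2).
Reduced: x^3 + 2x^2 + 4x + 4.

4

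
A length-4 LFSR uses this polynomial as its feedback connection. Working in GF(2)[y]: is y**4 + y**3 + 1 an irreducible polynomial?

Yes

Write h(y) = y**4 + y**3 + 1.
Check for roots in GF(2): h(0) = 1; h(1) = 1.
No roots, so no linear factors.
Monic irreducibles of degree 2 over GF(2): y**2 + y + 1.
None of them divide h (all give nonzero remainder).
No irreducible factor of degree ≤ 2 exists, so h is irreducible over GF(2).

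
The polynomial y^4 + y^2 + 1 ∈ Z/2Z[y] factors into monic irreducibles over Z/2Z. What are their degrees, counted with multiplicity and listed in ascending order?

2, 2

Write g(y) = y^4 + y^2 + 1.
Roots in Z/2Z: g(0) = 1; g(1) = 1.
Complete factorization: g(y) = (y^2 + y + 1)^2.
Factor degrees with multiplicity: 2 + 2 = 4.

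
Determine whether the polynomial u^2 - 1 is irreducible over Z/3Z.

No

Write P(u) = u^2 - 1.
Check for roots in Z/3Z: P(0) = 2; P(1) = 0 → root; P(2) = 0 → root.
P(1) = 0, so (u − 1) divides P(u); P is reducible.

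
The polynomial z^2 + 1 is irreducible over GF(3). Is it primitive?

No

Write f(z) = z^2 + 1.
|GF(3^2)^×| = 3^2 − 1 = 8. Prime factorization: 8 = 2^3.
f is primitive ⇔ z has order 8 in GF(3)[z]/(f), i.e. z^(8/q) ≠ 1 for each prime q | 8.
z^(4) mod f = 1
Since z^(4) = 1, the order of z divides 4 < 8; not primitive.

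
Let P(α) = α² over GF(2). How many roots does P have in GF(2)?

Evaluate at each of the 2 elements of GF(2):
P(0) = 0 → root; P(1) = 1.
Roots: {0}.

1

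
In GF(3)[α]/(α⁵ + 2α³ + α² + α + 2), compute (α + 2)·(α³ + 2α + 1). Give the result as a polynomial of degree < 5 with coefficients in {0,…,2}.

Multiply in GF(3)[α]: (α + 2)·(α³ + 2α + 1) = α⁴ + 2α³ + 2α² + 2α + 2.
Reduced: α⁴ + 2α³ + 2α² + 2α + 2.

α^4 + 2α^3 + 2α^2 + 2α + 2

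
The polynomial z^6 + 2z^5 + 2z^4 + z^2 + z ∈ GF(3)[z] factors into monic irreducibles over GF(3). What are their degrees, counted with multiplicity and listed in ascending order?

1, 2, 3

Write h(z) = z^6 + 2z^5 + 2z^4 + z^2 + z.
Roots in GF(3): h(0) = 0 → root; h(1) = 1; h(2) = 1.
Linear factors from roots: (z).
Complete factorization: h(z) = (z)·(z^2 + 1)·(z^3 + 2z^2 + z + 1).
Factor degrees with multiplicity: 1 + 2 + 3 = 6.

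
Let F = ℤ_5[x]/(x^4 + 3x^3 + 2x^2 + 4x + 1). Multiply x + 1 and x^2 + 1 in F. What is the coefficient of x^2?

1

Multiply in ℤ_5[x]: (x + 1)·(x^2 + 1) = x^3 + x^2 + x + 1.
Reduced: x^3 + x^2 + x + 1.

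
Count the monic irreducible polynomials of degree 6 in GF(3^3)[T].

64566684

x^(27^6) − x is the product of all monic irreducibles of degree dividing 6; Möbius inversion gives N = (1/6) Σ μ(6/d)·27^d.
Divisors of 6: 1, 2, 3, 6; μ(6/d) for each: 1, -1, -1, 1.
Σ = 27^1 − 27^2 − 27^3 + 27^6 = 387400104.
N = 387400104/6 = 64566684.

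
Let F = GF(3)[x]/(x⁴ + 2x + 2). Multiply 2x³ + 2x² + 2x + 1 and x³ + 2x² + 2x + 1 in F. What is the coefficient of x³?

Multiply in GF(3)[x]: (2x³ + 2x² + 2x + 1)·(x³ + 2x² + 2x + 1) = 2x⁶ + x⁴ + 2x³ + 2x² + x + 1.
Reduce using x⁴ ≡ x + 1 (mod x⁴ + 2x + 2).
Reduced: x³ + x² + 2x + 2.

1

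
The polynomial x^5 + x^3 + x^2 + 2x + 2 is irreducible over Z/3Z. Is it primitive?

Write f(x) = x^5 + x^3 + x^2 + 2x + 2.
|GF(3^5)^×| = 3^5 − 1 = 242. Prime factorization: 242 = 2·11^2.
f is primitive ⇔ x has order 242 in GF(3)[x]/(f), i.e. x^(242/q) ≠ 1 for each prime q | 242.
x^(121) mod f = 1
x^(22) mod f = 2x + 1.
Since x^(121) = 1, the order of x divides 121 < 242; not primitive.

No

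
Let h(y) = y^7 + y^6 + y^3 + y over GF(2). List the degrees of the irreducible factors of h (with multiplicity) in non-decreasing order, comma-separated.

1, 1, 2, 3

Roots in GF(2): h(0) = 0 → root; h(1) = 0 → root.
Linear factors from roots: (y), (y + 1).
Complete factorization: h(y) = (y)·(y + 1)·(y^2 + y + 1)·(y^3 + y^2 + 1).
Factor degrees with multiplicity: 1 + 1 + 2 + 3 = 7.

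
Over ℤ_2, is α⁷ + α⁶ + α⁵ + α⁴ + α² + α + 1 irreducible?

Yes

Write h(α) = α⁷ + α⁶ + α⁵ + α⁴ + α² + α + 1.
Check for roots in ℤ_2: h(0) = 1; h(1) = 1.
No roots, so no linear factors.
Monic irreducibles of degree 2 over GF(2): α² + α + 1.
None of them divide h (all give nonzero remainder).
Monic irreducibles of degree 3 over GF(2): α³ + α + 1, α³ + α² + 1.
None of them divide h (all give nonzero remainder).
No irreducible factor of degree ≤ 3 exists, so h is irreducible over GF(2).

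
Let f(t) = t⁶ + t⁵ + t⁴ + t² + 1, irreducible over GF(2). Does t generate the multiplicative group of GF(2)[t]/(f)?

No

|GF(2^6)^×| = 2^6 − 1 = 63. Prime factorization: 63 = 3^2·7.
f is primitive ⇔ t has order 63 in GF(2)[t]/(f), i.e. t^(63/q) ≠ 1 for each prime q | 63.
t^(21) mod f = 1
t^(9) mod f = t³ + 1.
Since t^(21) = 1, the order of t divides 21 < 63; not primitive.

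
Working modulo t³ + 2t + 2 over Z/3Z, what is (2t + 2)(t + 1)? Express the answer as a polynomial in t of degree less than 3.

2t^2 + t + 2

Multiply in Z/3Z[t]: (2t + 2)·(t + 1) = 2t² + t + 2.
Reduced: 2t² + t + 2.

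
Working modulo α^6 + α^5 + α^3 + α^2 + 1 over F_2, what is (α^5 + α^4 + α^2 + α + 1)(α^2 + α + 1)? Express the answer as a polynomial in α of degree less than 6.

α^5 + α^4 + α

Multiply in F_2[α]: (α^5 + α^4 + α^2 + α + 1)·(α^2 + α + 1) = α^7 + α^2 + 1.
Reduce using α^6 ≡ α^5 + α^3 + α^2 + 1 (mod α^6 + α^5 + α^3 + α^2 + 1).
Reduced: α^5 + α^4 + α.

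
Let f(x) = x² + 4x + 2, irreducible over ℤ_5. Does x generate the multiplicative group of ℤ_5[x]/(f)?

Yes

|GF(5^2)^×| = 5^2 − 1 = 24. Prime factorization: 24 = 2^3·3.
f is primitive ⇔ x has order 24 in GF(5)[x]/(f), i.e. x^(24/q) ≠ 1 for each prime q | 24.
x^(12) mod f = 4.
x^(8) mod f = 2x + 1.
None equal 1, so x has full order 24; f is primitive.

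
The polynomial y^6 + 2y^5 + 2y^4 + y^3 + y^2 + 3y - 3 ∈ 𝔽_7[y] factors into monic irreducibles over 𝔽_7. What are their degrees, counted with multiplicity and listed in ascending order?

1, 1, 2, 2

Write h(y) = y^6 + 2y^5 + 2y^4 + y^3 + y^2 + 3y - 3.
Linear factors from roots: (y - 1), (y - 2).
Complete factorization: h(y) = (y - 2)·(y - 1)·(y^2 + y - 1)·(y^2 - 3y - 2).
Factor degrees with multiplicity: 1 + 1 + 2 + 2 = 6.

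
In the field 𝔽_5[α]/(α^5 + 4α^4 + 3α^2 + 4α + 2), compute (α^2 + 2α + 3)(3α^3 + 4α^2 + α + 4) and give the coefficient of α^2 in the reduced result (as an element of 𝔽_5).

Multiply in 𝔽_5[α]: (α^2 + 2α + 3)·(3α^3 + 4α^2 + α + 4) = 3α^5 + 3α^3 + 3α^2 + α + 2.
Reduce using α^5 ≡ α^4 + 2α^2 + α + 3 (mod α^5 + 4α^4 + 3α^2 + 4α + 2).
Reduced: 3α^4 + 3α^3 + 4α^2 + 4α + 1.

4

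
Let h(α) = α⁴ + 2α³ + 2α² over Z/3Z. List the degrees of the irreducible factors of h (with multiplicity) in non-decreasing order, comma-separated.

1, 1, 2

Roots in Z/3Z: h(0) = 0 → root; h(1) = 2; h(2) = 1.
Linear factors from roots: (α).
Complete factorization: h(α) = (α)^2·(α² + 2α + 2).
Factor degrees with multiplicity: 1 + 1 + 2 = 4.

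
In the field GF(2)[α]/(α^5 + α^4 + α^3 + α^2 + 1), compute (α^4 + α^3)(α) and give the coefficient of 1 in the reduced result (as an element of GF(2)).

1

Multiply in GF(2)[α]: (α^4 + α^3)·(α) = α^5 + α^4.
Reduce using α^5 ≡ α^4 + α^3 + α^2 + 1 (mod α^5 + α^4 + α^3 + α^2 + 1).
Reduced: α^3 + α^2 + 1.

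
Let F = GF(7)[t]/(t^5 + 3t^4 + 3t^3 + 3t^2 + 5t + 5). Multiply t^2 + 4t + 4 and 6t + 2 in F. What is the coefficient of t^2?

Multiply in GF(7)[t]: (t^2 + 4t + 4)·(6t + 2) = 6t^3 + 5t^2 + 4t + 1.
Reduced: 6t^3 + 5t^2 + 4t + 1.

5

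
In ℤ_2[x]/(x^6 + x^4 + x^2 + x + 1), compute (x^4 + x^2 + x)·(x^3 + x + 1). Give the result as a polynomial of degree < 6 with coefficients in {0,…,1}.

Multiply in ℤ_2[x]: (x^4 + x^2 + x)·(x^3 + x + 1) = x^7 + x^3 + x.
Reduce using x^6 ≡ x^4 + x^2 + x + 1 (mod x^6 + x^4 + x^2 + x + 1).
Reduced: x^5 + x^2.

x^5 + x^2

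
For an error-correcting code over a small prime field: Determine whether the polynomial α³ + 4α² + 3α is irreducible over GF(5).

No

Write m(α) = α³ + 4α² + 3α.
Check for roots in GF(5): m(0) = 0 → root; m(1) = 3; m(2) = 0 → root; m(3) = 2; m(4) = 0 → root.
m(0) = 0, so (α) divides m(α); m is reducible.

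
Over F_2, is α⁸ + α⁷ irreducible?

Write m(α) = α⁸ + α⁷.
Check for roots in F_2: m(0) = 0 → root; m(1) = 0 → root.
m(0) = 0, so (α) divides m(α); m is reducible.

No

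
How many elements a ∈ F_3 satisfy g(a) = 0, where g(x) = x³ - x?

3

Evaluate at each of the 3 elements of F_3:
g(0) = 0 → root; g(1) = 0 → root; g(2) = 0 → root.
Roots: {0, 1, 2}.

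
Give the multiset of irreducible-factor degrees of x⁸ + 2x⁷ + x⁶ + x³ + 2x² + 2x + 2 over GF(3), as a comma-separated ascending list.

Write f(x) = x⁸ + 2x⁷ + x⁶ + x³ + 2x² + 2x + 2.
Roots in GF(3): f(0) = 2; f(1) = 2; f(2) = 1.
Complete factorization: f(x) = (x⁸ + 2x⁷ + x⁶ + x³ + 2x² + 2x + 2).
Factor degrees with multiplicity: 8 = 8.

8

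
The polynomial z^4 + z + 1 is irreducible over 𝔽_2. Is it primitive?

Yes

Write f(z) = z^4 + z + 1.
|GF(2^4)^×| = 2^4 − 1 = 15. Prime factorization: 15 = 3·5.
f is primitive ⇔ z has order 15 in GF(2)[z]/(f), i.e. z^(15/q) ≠ 1 for each prime q | 15.
z^(5) mod f = z^2 + z.
z^(3) mod f = z^3.
None equal 1, so z has full order 15; f is primitive.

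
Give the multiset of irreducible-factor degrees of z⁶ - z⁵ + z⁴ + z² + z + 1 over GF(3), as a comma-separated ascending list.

Write g(z) = z⁶ - z⁵ + z⁴ + z² + z + 1.
Roots in GF(3): g(0) = 1; g(1) = 1; g(2) = 1.
Complete factorization: g(z) = (z² + 1)·(z⁴ - z³ + z + 1).
Factor degrees with multiplicity: 2 + 4 = 6.

2, 4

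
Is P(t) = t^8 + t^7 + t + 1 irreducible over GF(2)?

Check for roots in GF(2): P(0) = 1; P(1) = 0 → root.
P(1) = 0, so (t − 1) divides P(t); P is reducible.

No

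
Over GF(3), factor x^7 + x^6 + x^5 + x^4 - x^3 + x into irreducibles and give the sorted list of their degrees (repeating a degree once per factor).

1, 1, 1, 2, 2

Write h(x) = x^7 + x^6 + x^5 + x^4 - x^3 + x.
Roots in GF(3): h(0) = 0 → root; h(1) = 1; h(2) = 0 → root.
Linear factors from roots: (x), (x + 1).
Complete factorization: h(x) = (x)·(x + 1)^2·(x^2 + x - 1)^2.
Factor degrees with multiplicity: 1 + 1 + 1 + 2 + 2 = 7.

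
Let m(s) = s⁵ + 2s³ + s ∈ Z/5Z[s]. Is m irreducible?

No

Check for roots in Z/5Z: m(0) = 0 → root; m(1) = 4; m(2) = 0 → root; m(3) = 0 → root; m(4) = 1.
m(0) = 0, so (s) divides m(s); m is reducible.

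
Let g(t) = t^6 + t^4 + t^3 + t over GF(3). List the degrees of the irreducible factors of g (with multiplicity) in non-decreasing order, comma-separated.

Roots in GF(3): g(0) = 0 → root; g(1) = 1; g(2) = 0 → root.
Linear factors from roots: (t), (t + 1).
Complete factorization: g(t) = (t)·(t + 1)^3·(t^2 + 1).
Factor degrees with multiplicity: 1 + 1 + 1 + 1 + 2 = 6.

1, 1, 1, 1, 2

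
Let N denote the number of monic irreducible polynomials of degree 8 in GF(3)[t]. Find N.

810

Gauss's count: N_{3}(8) = (1/8) Σ_{d|8} μ(8/d)·3^d.
Divisors of 8: 1, 2, 4, 8; μ(8/d) for each: 0, 0, -1, 1.
Σ = − 3^4 + 3^8 = 6480.
N = 6480/8 = 810.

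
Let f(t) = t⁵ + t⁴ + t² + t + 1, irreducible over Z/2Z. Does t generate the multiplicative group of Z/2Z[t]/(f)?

|GF(2^5)^×| = 2^5 − 1 = 31. Prime factorization: 31 = 31.
f is primitive ⇔ t has order 31 in GF(2)[t]/(f), i.e. t^(31/q) ≠ 1 for each prime q | 31.
t^(1) mod f = t.
None equal 1, so t has full order 31; f is primitive.

Yes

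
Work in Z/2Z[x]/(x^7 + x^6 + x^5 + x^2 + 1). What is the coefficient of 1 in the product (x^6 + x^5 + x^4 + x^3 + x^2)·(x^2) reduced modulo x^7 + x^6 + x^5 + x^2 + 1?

Multiply in Z/2Z[x]: (x^6 + x^5 + x^4 + x^3 + x^2)·(x^2) = x^8 + x^7 + x^6 + x^5 + x^4.
Reduce using x^7 ≡ x^6 + x^5 + x^2 + 1 (mod x^7 + x^6 + x^5 + x^2 + 1).
Reduced: x^5 + x^4 + x^3 + x.

0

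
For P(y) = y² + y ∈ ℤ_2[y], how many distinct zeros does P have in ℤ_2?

2

Evaluate at each of the 2 elements of ℤ_2:
P(0) = 0 → root; P(1) = 0 → root.
Roots: {0, 1}.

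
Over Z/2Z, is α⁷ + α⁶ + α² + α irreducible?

Write P(α) = α⁷ + α⁶ + α² + α.
Check for roots in Z/2Z: P(0) = 0 → root; P(1) = 0 → root.
P(0) = 0, so (α) divides P(α); P is reducible.

No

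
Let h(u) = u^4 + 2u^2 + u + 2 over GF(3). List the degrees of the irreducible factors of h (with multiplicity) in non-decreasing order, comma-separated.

Roots in GF(3): h(0) = 2; h(1) = 0 → root; h(2) = 1.
Linear factors from roots: (u + 2).
Complete factorization: h(u) = (u + 2)^2·(u^2 + 2u + 2).
Factor degrees with multiplicity: 1 + 1 + 2 = 4.

1, 1, 2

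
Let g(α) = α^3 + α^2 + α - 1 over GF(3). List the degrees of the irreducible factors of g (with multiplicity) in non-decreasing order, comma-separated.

3

Roots in GF(3): g(0) = 2; g(1) = 2; g(2) = 1.
Complete factorization: g(α) = (α^3 + α^2 + α - 1).
Factor degrees with multiplicity: 3 = 3.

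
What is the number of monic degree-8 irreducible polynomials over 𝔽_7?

720300

By the necklace-counting formula, N_7(8) = (1/8) Σ_{d|8} μ(8/d)·7^d.
Divisors of 8: 1, 2, 4, 8; μ(8/d) for each: 0, 0, -1, 1.
Σ = − 7^4 + 7^8 = 5762400.
N = 5762400/8 = 720300.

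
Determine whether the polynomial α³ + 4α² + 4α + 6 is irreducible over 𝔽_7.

Write g(α) = α³ + 4α² + 4α + 6.
Check for roots in 𝔽_7: g(0) = 6; g(1) = 1; g(2) = 3; g(3) = 4; g(4) = 3; g(5) = 6; g(6) = 5.
No roots. A degree-3 polynomial over a field with no linear factor is irreducible.

Yes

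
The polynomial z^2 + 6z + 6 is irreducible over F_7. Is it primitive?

No

Write f(z) = z^2 + 6z + 6.
|GF(7^2)^×| = 7^2 − 1 = 48. Prime factorization: 48 = 2^4·3.
f is primitive ⇔ z has order 48 in GF(7)[z]/(f), i.e. z^(48/q) ≠ 1 for each prime q | 48.
z^(24) mod f = 6.
z^(16) mod f = 1
Since z^(16) = 1, the order of z divides 16 < 48; not primitive.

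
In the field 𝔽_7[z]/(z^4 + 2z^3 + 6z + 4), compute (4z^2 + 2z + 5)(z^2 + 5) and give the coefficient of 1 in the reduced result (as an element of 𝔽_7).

Multiply in 𝔽_7[z]: (4z^2 + 2z + 5)·(z^2 + 5) = 4z^4 + 2z^3 + 4z^2 + 3z + 4.
Reduce using z^4 ≡ 5z^3 + z + 3 (mod z^4 + 2z^3 + 6z + 4).
Reduced: z^3 + 4z^2 + 2.

2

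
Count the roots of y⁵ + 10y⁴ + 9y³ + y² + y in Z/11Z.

5

Write P(y) = y⁵ + 10y⁴ + 9y³ + y² + y.
Evaluate at each of the 11 elements of Z/11Z:
P(0) = 0 → root; P(1) = 0 → root; P(2) = 6; P(3) = 10; P(4) = 0 → root; P(5) = 3; P(6) = 7; P(7) = 4; P(8) = 0 → root; P(9) = 3; P(10) = 0 → root.
Roots: {0, 1, 4, 8, 10}.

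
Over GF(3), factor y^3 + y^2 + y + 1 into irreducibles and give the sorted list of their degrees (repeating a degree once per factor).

1, 2

Write g(y) = y^3 + y^2 + y + 1.
Roots in GF(3): g(0) = 1; g(1) = 1; g(2) = 0 → root.
Linear factors from roots: (y + 1).
Complete factorization: g(y) = (y + 1)·(y^2 + 1).
Factor degrees with multiplicity: 1 + 2 = 3.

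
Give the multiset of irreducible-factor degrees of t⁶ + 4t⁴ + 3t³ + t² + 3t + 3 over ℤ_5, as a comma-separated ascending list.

1, 1, 1, 1, 2

Write g(t) = t⁶ + 4t⁴ + 3t³ + t² + 3t + 3.
Roots in ℤ_5: g(0) = 3; g(1) = 0 → root; g(2) = 0 → root; g(3) = 0 → root; g(4) = 3.
Linear factors from roots: (t + 4), (t + 3), (t + 2).
Complete factorization: g(t) = (t + 3)·(t + 4)·(t + 2)^2·(t² + 4t + 1).
Factor degrees with multiplicity: 1 + 1 + 1 + 1 + 2 = 6.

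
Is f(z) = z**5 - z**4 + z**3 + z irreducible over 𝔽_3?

No

Check for roots in 𝔽_3: f(0) = 0 → root; f(1) = 2; f(2) = 2.
f(0) = 0, so (z) divides f(z); f is reducible.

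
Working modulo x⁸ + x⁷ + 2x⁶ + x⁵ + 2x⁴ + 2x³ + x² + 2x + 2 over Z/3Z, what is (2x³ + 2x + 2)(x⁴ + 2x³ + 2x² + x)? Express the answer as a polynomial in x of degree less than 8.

Multiply in Z/3Z[x]: (2x³ + 2x + 2)·(x⁴ + 2x³ + 2x² + x) = 2x⁷ + x⁶ + 2x⁴ + 2x³ + 2x.
Reduced: 2x⁷ + x⁶ + 2x⁴ + 2x³ + 2x.

2x^7 + x^6 + 2x^4 + 2x^3 + 2x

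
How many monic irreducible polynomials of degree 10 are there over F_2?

x^(2^10) − x is the product of all monic irreducibles of degree dividing 10; Möbius inversion gives N = (1/10) Σ μ(10/d)·2^d.
Divisors of 10: 1, 2, 5, 10; μ(10/d) for each: 1, -1, -1, 1.
Σ = 2^1 − 2^2 − 2^5 + 2^10 = 990.
N = 990/10 = 99.

99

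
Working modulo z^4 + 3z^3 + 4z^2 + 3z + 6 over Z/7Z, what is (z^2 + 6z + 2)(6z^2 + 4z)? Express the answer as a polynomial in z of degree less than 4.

z^3 + 5z^2 + 4z + 6

Multiply in Z/7Z[z]: (z^2 + 6z + 2)·(6z^2 + 4z) = 6z^4 + 5z^3 + z^2 + z.
Reduce using z^4 ≡ 4z^3 + 3z^2 + 4z + 1 (mod z^4 + 3z^3 + 4z^2 + 3z + 6).
Reduced: z^3 + 5z^2 + 4z + 6.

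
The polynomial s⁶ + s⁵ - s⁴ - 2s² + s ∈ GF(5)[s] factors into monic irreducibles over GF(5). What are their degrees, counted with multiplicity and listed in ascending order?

1, 1, 2, 2

Write g(s) = s⁶ + s⁵ - s⁴ - 2s² + s.
Roots in GF(5): g(0) = 0 → root; g(1) = 0 → root; g(2) = 4; g(3) = 1; g(4) = 1.
Linear factors from roots: (s), (s - 1).
Complete factorization: g(s) = (s)·(s - 1)·(s² - 2)·(s² + 2s - 2).
Factor degrees with multiplicity: 1 + 1 + 2 + 2 = 6.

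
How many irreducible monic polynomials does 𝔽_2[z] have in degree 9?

The number of monic irreducibles of degree 9 over GF(2) is (1/9)·Σ_{d∣9} μ(9/d) 2^d.
Divisors of 9: 1, 3, 9; μ(9/d) for each: 0, -1, 1.
Σ = − 2^3 + 2^9 = 504.
N = 504/9 = 56.

56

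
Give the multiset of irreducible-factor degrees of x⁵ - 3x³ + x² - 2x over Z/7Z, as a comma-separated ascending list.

Write g(x) = x⁵ - 3x³ + x² - 2x.
Linear factors from roots: (x), (x + 3), (x + 2).
Complete factorization: g(x) = (x)·(x + 2)·(x + 3)·(x² + 2x + 2).
Factor degrees with multiplicity: 1 + 1 + 1 + 2 = 5.

1, 1, 1, 2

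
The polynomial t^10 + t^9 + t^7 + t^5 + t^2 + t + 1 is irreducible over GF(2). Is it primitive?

No

Write f(t) = t^10 + t^9 + t^7 + t^5 + t^2 + t + 1.
|GF(2^10)^×| = 2^10 − 1 = 1023. Prime factorization: 1023 = 3·11·31.
f is primitive ⇔ t has order 1023 in GF(2)[t]/(f), i.e. t^(1023/q) ≠ 1 for each prime q | 1023.
t^(341) mod f = t^9 + t^7 + t^6 + t^5 + t^3 + 1.
t^(93) mod f = 1
t^(33) mod f = t^6 + t^3 + 1.
Since t^(93) = 1, the order of t divides 93 < 1023; not primitive.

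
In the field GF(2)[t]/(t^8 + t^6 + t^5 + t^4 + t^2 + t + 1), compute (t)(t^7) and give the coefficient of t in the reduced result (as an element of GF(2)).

Multiply in GF(2)[t]: (t)·(t^7) = t^8.
Reduce using t^8 ≡ t^6 + t^5 + t^4 + t^2 + t + 1 (mod t^8 + t^6 + t^5 + t^4 + t^2 + t + 1).
Reduced: t^6 + t^5 + t^4 + t^2 + t + 1.

1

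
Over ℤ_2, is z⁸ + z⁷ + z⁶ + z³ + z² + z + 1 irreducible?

Write f(z) = z⁸ + z⁷ + z⁶ + z³ + z² + z + 1.
Check for roots in ℤ_2: f(0) = 1; f(1) = 1.
No roots, so no linear factors.
Monic irreducibles of degree 2 over GF(2): z² + z + 1.
None of them divide f (all give nonzero remainder).
Monic irreducibles of degree 3 over GF(2): z³ + z + 1, z³ + z² + 1.
None of them divide f (all give nonzero remainder).
Monic irreducibles of degree 4 over GF(2): z⁴ + z + 1, z⁴ + z³ + 1, z⁴ + z³ + z² + z + 1.
None of them divide f (all give nonzero remainder).
No irreducible factor of degree ≤ 4 exists, so f is irreducible over GF(2).

Yes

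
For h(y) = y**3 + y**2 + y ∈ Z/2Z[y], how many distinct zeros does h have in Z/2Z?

1

Evaluate at each of the 2 elements of Z/2Z:
h(0) = 0 → root; h(1) = 1.
Roots: {0}.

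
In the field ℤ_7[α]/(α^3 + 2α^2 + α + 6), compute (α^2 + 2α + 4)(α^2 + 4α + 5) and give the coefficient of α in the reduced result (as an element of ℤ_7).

2

Multiply in ℤ_7[α]: (α^2 + 2α + 4)·(α^2 + 4α + 5) = α^4 + 6α^3 + 3α^2 + 5α + 6.
Reduce using α^3 ≡ 5α^2 + 6α + 1 (mod α^3 + 2α^2 + α + 6).
Reduced: α^2 + 2α + 3.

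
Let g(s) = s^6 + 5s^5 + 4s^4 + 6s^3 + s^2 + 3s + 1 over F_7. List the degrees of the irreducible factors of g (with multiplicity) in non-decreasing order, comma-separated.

Linear factors from roots: (s + 6), (s + 1).
Complete factorization: g(s) = (s + 1)·(s + 6)^2·(s^3 + 6s^2 + 4s + 1).
Factor degrees with multiplicity: 1 + 1 + 1 + 3 = 6.

1, 1, 1, 3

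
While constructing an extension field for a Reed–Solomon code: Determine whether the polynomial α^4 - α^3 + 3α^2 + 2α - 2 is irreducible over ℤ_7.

Yes

Write h(α) = α^4 - α^3 + 3α^2 + 2α - 2.
Check for roots in ℤ_7: h(0) = 5; h(1) = 3; h(2) = 1; h(3) = 1; h(4) = 1; h(5) = 2; h(6) = 1.
No roots, so no linear factors.
Degree-2 irreducible divisors: test the 21 monic irreducibles of degree 2 over GF(7).
None of them divide h (all give nonzero remainder).
No irreducible factor of degree ≤ 2 exists, so h is irreducible over GF(7).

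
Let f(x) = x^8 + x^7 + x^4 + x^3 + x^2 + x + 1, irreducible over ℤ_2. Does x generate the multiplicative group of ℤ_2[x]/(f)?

No

|GF(2^8)^×| = 2^8 − 1 = 255. Prime factorization: 255 = 3·5·17.
f is primitive ⇔ x has order 255 in GF(2)[x]/(f), i.e. x^(255/q) ≠ 1 for each prime q | 255.
x^(85) mod f = x^7 + x^6 + x^5 + x^4 + x^3 + x + 1.
x^(51) mod f = 1
x^(15) mod f = x^7 + x^6 + x^5 + x^4 + 1.
Since x^(51) = 1, the order of x divides 51 < 255; not primitive.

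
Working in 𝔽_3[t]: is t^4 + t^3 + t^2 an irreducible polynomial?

No

Write P(t) = t^4 + t^3 + t^2.
Check for roots in 𝔽_3: P(0) = 0 → root; P(1) = 0 → root; P(2) = 1.
P(0) = 0, so (t) divides P(t); P is reducible.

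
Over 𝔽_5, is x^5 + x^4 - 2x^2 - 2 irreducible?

Write g(x) = x^5 + x^4 - 2x^2 - 2.
Check for roots in 𝔽_5: g(0) = 3; g(1) = 3; g(2) = 3; g(3) = 4; g(4) = 1.
No roots, so no linear factors.
Degree-2 irreducible divisors: test the 10 monic irreducibles of degree 2 over GF(5).
None of them divide g (all give nonzero remainder).
No irreducible factor of degree ≤ 2 exists, so g is irreducible over GF(5).

Yes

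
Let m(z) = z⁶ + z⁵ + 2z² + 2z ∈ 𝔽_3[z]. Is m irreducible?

Check for roots in 𝔽_3: m(0) = 0 → root; m(1) = 0 → root; m(2) = 0 → root.
m(0) = 0, so (z) divides m(z); m is reducible.

No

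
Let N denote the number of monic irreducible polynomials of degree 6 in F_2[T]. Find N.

9

Gauss's count: N_{2}(6) = (1/6) Σ_{d|6} μ(6/d)·2^d.
Divisors of 6: 1, 2, 3, 6; μ(6/d) for each: 1, -1, -1, 1.
Σ = 2^1 − 2^2 − 2^3 + 2^6 = 54.
N = 54/6 = 9.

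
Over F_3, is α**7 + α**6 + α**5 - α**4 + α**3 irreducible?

Write h(α) = α**7 + α**6 + α**5 - α**4 + α**3.
Check for roots in F_3: h(0) = 0 → root; h(1) = 0 → root; h(2) = 0 → root.
h(0) = 0, so (α) divides h(α); h is reducible.

No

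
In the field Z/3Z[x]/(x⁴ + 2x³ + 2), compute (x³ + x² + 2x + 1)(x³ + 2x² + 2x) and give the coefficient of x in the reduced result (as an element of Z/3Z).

0

Multiply in Z/3Z[x]: (x³ + x² + 2x + 1)·(x³ + 2x² + 2x) = x⁶ + x³ + 2x.
Reduce using x⁴ ≡ x³ + 1 (mod x⁴ + 2x³ + 2).
Reduced: 2x³ + x² + 1.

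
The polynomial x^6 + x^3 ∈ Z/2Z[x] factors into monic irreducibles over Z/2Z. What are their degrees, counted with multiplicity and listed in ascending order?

1, 1, 1, 1, 2

Write f(x) = x^6 + x^3.
Roots in Z/2Z: f(0) = 0 → root; f(1) = 0 → root.
Linear factors from roots: (x), (x + 1).
Complete factorization: f(x) = (x + 1)·(x)^3·(x^2 + x + 1).
Factor degrees with multiplicity: 1 + 1 + 1 + 1 + 2 = 6.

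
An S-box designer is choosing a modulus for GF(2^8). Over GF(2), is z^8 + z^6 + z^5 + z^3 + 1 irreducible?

Yes

Write m(z) = z^8 + z^6 + z^5 + z^3 + 1.
Check for roots in GF(2): m(0) = 1; m(1) = 1.
No roots, so no linear factors.
Monic irreducibles of degree 2 over GF(2): z^2 + z + 1.
None of them divide m (all give nonzero remainder).
Monic irreducibles of degree 3 over GF(2): z^3 + z + 1, z^3 + z^2 + 1.
None of them divide m (all give nonzero remainder).
Monic irreducibles of degree 4 over GF(2): z^4 + z + 1, z^4 + z^3 + 1, z^4 + z^3 + z^2 + z + 1.
None of them divide m (all give nonzero remainder).
No irreducible factor of degree ≤ 4 exists, so m is irreducible over GF(2).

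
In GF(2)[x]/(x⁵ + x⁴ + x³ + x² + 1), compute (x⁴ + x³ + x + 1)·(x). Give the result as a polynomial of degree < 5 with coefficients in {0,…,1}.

Multiply in GF(2)[x]: (x⁴ + x³ + x + 1)·(x) = x⁵ + x⁴ + x² + x.
Reduce using x⁵ ≡ x⁴ + x³ + x² + 1 (mod x⁵ + x⁴ + x³ + x² + 1).
Reduced: x³ + x + 1.

x^3 + x + 1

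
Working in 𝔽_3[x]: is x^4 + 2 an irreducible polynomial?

No

Write f(x) = x^4 + 2.
Check for roots in 𝔽_3: f(0) = 2; f(1) = 0 → root; f(2) = 0 → root.
f(1) = 0, so (x − 1) divides f(x); f is reducible.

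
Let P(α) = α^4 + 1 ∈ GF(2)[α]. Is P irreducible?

No

Check for roots in GF(2): P(0) = 1; P(1) = 0 → root.
P(1) = 0, so (α − 1) divides P(α); P is reducible.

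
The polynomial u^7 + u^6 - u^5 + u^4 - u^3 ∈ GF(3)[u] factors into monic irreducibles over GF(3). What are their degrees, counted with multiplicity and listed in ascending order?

Write h(u) = u^7 + u^6 - u^5 + u^4 - u^3.
Roots in GF(3): h(0) = 0 → root; h(1) = 1; h(2) = 0 → root.
Linear factors from roots: (u), (u + 1).
Complete factorization: h(u) = (u + 1)·(u)^3·(u^3 - u - 1).
Factor degrees with multiplicity: 1 + 1 + 1 + 1 + 3 = 7.

1, 1, 1, 1, 3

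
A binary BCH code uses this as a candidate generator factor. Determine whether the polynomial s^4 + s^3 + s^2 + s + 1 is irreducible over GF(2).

Yes

Write f(s) = s^4 + s^3 + s^2 + s + 1.
Check for roots in GF(2): f(0) = 1; f(1) = 1.
No roots, so no linear factors.
Monic irreducibles of degree 2 over GF(2): s^2 + s + 1.
None of them divide f (all give nonzero remainder).
No irreducible factor of degree ≤ 2 exists, so f is irreducible over GF(2).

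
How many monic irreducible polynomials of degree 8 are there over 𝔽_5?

48750

The number of monic irreducibles of degree 8 over GF(5) is (1/8)·Σ_{d∣8} μ(8/d) 5^d.
Divisors of 8: 1, 2, 4, 8; μ(8/d) for each: 0, 0, -1, 1.
Σ = − 5^4 + 5^8 = 390000.
N = 390000/8 = 48750.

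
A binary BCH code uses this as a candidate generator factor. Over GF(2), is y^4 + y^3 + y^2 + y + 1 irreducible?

Yes

Write f(y) = y^4 + y^3 + y^2 + y + 1.
Check for roots in GF(2): f(0) = 1; f(1) = 1.
No roots, so no linear factors.
Monic irreducibles of degree 2 over GF(2): y^2 + y + 1.
None of them divide f (all give nonzero remainder).
No irreducible factor of degree ≤ 2 exists, so f is irreducible over GF(2).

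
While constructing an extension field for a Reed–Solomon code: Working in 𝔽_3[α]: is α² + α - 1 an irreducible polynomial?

Yes

Write h(α) = α² + α - 1.
Check for roots in 𝔽_3: h(0) = 2; h(1) = 1; h(2) = 2.
No roots. A degree-2 polynomial over a field with no linear factor is irreducible.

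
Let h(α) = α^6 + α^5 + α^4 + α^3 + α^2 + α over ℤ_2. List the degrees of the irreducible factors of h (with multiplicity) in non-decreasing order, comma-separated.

1, 1, 2, 2

Roots in ℤ_2: h(0) = 0 → root; h(1) = 0 → root.
Linear factors from roots: (α), (α + 1).
Complete factorization: h(α) = (α)·(α + 1)·(α^2 + α + 1)^2.
Factor degrees with multiplicity: 1 + 1 + 2 + 2 = 6.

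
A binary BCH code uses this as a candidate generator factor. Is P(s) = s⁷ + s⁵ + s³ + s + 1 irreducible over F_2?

Check for roots in F_2: P(0) = 1; P(1) = 1.
No roots, so no linear factors.
Monic irreducibles of degree 2 over GF(2): s² + s + 1.
None of them divide P (all give nonzero remainder).
Monic irreducibles of degree 3 over GF(2): s³ + s + 1, s³ + s² + 1.
None of them divide P (all give nonzero remainder).
No irreducible factor of degree ≤ 3 exists, so P is irreducible over GF(2).

Yes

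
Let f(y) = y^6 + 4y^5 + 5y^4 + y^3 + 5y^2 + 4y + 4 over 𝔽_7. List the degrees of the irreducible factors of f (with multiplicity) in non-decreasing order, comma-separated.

3, 3

Complete factorization: f(y) = (y^3 + 3y + 5)·(y^3 + 4y^2 + 2y + 5).
Factor degrees with multiplicity: 3 + 3 = 6.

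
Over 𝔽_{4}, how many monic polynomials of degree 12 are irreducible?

1397740

Gauss's count: N_{4}(12) = (1/12) Σ_{d|12} μ(12/d)·4^d.
Divisors of 12: 1, 2, 3, 4, 6, 12; μ(12/d) for each: 0, 1, 0, -1, -1, 1.
Σ = 4^2 − 4^4 − 4^6 + 4^12 = 16772880.
N = 16772880/12 = 1397740.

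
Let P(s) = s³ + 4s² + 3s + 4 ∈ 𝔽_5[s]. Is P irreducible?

Yes

Check for roots in 𝔽_5: P(0) = 4; P(1) = 2; P(2) = 4; P(3) = 1; P(4) = 4.
No roots. A degree-3 polynomial over a field with no linear factor is irreducible.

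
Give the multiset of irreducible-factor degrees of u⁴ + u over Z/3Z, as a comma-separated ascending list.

Write g(u) = u⁴ + u.
Roots in Z/3Z: g(0) = 0 → root; g(1) = 2; g(2) = 0 → root.
Linear factors from roots: (u), (u + 1).
Complete factorization: g(u) = (u)·(u + 1)^3.
Factor degrees with multiplicity: 1 + 1 + 1 + 1 = 4.

1, 1, 1, 1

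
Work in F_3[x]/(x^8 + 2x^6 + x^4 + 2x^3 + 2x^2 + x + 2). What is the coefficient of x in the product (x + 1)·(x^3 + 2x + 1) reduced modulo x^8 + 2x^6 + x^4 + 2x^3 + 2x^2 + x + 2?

Multiply in F_3[x]: (x + 1)·(x^3 + 2x + 1) = x^4 + x^3 + 2x^2 + 1.
Reduced: x^4 + x^3 + 2x^2 + 1.

0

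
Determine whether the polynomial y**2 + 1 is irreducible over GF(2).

Write P(y) = y**2 + 1.
Check for roots in GF(2): P(0) = 1; P(1) = 0 → root.
P(1) = 0, so (y − 1) divides P(y); P is reducible.

No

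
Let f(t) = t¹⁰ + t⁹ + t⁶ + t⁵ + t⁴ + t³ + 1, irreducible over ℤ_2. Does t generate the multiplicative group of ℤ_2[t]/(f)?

|GF(2^10)^×| = 2^10 − 1 = 1023. Prime factorization: 1023 = 3·11·31.
f is primitive ⇔ t has order 1023 in GF(2)[t]/(f), i.e. t^(1023/q) ≠ 1 for each prime q | 1023.
t^(341) mod f = t⁹ + t⁷ + t⁶ + t⁴ + t + 1.
t^(93) mod f = t⁸ + t⁷ + t⁶ + t⁵ + t³ + 1.
t^(33) mod f = t⁹ + t⁸ + t⁷ + t⁵ + t⁴ + t.
None equal 1, so t has full order 1023; f is primitive.

Yes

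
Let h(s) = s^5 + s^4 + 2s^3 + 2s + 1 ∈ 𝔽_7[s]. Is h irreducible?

No

Check for roots in 𝔽_7: h(0) = 1; h(1) = 0 → root; h(2) = 6; h(3) = 0 → root; h(4) = 3; h(5) = 0 → root; h(6) = 4.
h(1) = 0, so (s − 1) divides h(s); h is reducible.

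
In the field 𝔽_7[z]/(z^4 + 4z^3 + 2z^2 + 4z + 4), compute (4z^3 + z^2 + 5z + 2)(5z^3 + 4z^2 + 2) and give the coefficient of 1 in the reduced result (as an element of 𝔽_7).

0

Multiply in 𝔽_7[z]: (4z^3 + z^2 + 5z + 2)·(5z^3 + 4z^2 + 2) = 6z^6 + z^4 + 3z^3 + 3z^2 + 3z + 4.
Reduce using z^4 ≡ 3z^3 + 5z^2 + 3z + 3 (mod z^4 + 4z^3 + 2z^2 + 4z + 4).
Reduced: 2z^3 + 3z^2 + 4z.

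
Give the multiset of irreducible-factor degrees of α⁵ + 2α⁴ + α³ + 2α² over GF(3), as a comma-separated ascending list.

1, 1, 1, 2

Write h(α) = α⁵ + 2α⁴ + α³ + 2α².
Roots in GF(3): h(0) = 0 → root; h(1) = 0 → root; h(2) = 2.
Linear factors from roots: (α), (α + 2).
Complete factorization: h(α) = (α + 2)·(α)^2·(α² + 1).
Factor degrees with multiplicity: 1 + 1 + 1 + 2 = 5.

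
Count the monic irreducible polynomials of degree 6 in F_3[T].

Gauss's count: N_{3}(6) = (1/6) Σ_{d|6} μ(6/d)·3^d.
Divisors of 6: 1, 2, 3, 6; μ(6/d) for each: 1, -1, -1, 1.
Σ = 3^1 − 3^2 − 3^3 + 3^6 = 696.
N = 696/6 = 116.

116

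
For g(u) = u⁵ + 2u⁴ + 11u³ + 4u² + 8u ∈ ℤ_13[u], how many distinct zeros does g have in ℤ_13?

2

Evaluate at each of the 13 elements of ℤ_13:
g(0) = 0 → root; g(1) = 0 → root; g(2) = 2; g(3) = 8; g(4) = 9; g(5) = 1; g(6) = 1; g(7) = 11; g(8) = 8; g(9) = 12; g(10) = 11; g(11) = 3; g(12) = 12.
Roots: {0, 1}.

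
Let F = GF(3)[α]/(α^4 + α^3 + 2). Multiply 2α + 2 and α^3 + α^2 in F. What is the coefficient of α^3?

Multiply in GF(3)[α]: (2α + 2)·(α^3 + α^2) = 2α^4 + α^3 + 2α^2.
Reduce using α^4 ≡ 2α^3 + 1 (mod α^4 + α^3 + 2).
Reduced: 2α^3 + 2α^2 + 2.

2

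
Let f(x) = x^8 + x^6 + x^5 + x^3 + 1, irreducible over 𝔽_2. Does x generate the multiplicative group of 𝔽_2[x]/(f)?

|GF(2^8)^×| = 2^8 − 1 = 255. Prime factorization: 255 = 3·5·17.
f is primitive ⇔ x has order 255 in GF(2)[x]/(f), i.e. x^(255/q) ≠ 1 for each prime q | 255.
x^(85) mod f = x^6 + x^5 + x^4 + x^3 + x^2 + x + 1.
x^(51) mod f = x^6 + x^5 + x^4 + x^3.
x^(15) mod f = x^7 + x^5 + x^4 + x^2 + 1.
None equal 1, so x has full order 255; f is primitive.

Yes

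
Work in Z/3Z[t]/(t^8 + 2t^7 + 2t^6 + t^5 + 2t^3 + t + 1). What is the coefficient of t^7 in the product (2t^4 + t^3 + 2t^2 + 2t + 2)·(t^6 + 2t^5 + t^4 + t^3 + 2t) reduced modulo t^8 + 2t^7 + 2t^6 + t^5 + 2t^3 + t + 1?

Multiply in Z/3Z[t]: (2t^4 + t^3 + 2t^2 + 2t + 2)·(t^6 + 2t^5 + t^4 + t^3 + 2t) = 2t^10 + 2t^9 + t^2 + t.
Reduce using t^8 ≡ t^7 + t^6 + 2t^5 + t^3 + 2t + 2 (mod t^8 + 2t^7 + 2t^6 + t^5 + 2t^3 + t + 1).
Reduced: 2t^7 + 2t^6 + 2t^5 + t^4 + t^3 + t^2.

2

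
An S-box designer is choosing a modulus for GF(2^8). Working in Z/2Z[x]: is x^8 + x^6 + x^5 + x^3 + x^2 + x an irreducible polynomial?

Write m(x) = x^8 + x^6 + x^5 + x^3 + x^2 + x.
Check for roots in Z/2Z: m(0) = 0 → root; m(1) = 0 → root.
m(0) = 0, so (x) divides m(x); m is reducible.

No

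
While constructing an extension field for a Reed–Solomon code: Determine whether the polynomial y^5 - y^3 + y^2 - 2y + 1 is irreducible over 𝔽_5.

Write m(y) = y^5 - y^3 + y^2 - 2y + 1.
Check for roots in 𝔽_5: m(0) = 1; m(1) = 0 → root; m(2) = 0 → root; m(3) = 0 → root; m(4) = 4.
m(1) = 0, so (y − 1) divides m(y); m is reducible.

No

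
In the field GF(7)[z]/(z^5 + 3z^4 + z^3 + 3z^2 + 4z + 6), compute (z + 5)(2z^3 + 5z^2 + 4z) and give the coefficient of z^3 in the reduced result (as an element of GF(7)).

1

Multiply in GF(7)[z]: (z + 5)·(2z^3 + 5z^2 + 4z) = 2z^4 + z^3 + z^2 + 6z.
Reduced: 2z^4 + z^3 + z^2 + 6z.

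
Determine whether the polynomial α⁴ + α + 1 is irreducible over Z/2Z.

Yes

Write g(α) = α⁴ + α + 1.
Check for roots in Z/2Z: g(0) = 1; g(1) = 1.
No roots, so no linear factors.
Monic irreducibles of degree 2 over GF(2): α² + α + 1.
None of them divide g (all give nonzero remainder).
No irreducible factor of degree ≤ 2 exists, so g is irreducible over GF(2).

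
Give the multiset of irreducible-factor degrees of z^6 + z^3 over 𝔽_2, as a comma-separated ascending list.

1, 1, 1, 1, 2

Write g(z) = z^6 + z^3.
Roots in 𝔽_2: g(0) = 0 → root; g(1) = 0 → root.
Linear factors from roots: (z), (z + 1).
Complete factorization: g(z) = (z + 1)·(z)^3·(z^2 + z + 1).
Factor degrees with multiplicity: 1 + 1 + 1 + 1 + 2 = 6.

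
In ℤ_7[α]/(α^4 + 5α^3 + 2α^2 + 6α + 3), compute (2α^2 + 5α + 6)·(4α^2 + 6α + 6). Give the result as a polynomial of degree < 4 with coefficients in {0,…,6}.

6α^3 + α^2 + 4α + 5

Multiply in ℤ_7[α]: (2α^2 + 5α + 6)·(4α^2 + 6α + 6) = α^4 + 4α^3 + 3α^2 + 3α + 1.
Reduce using α^4 ≡ 2α^3 + 5α^2 + α + 4 (mod α^4 + 5α^3 + 2α^2 + 6α + 3).
Reduced: 6α^3 + α^2 + 4α + 5.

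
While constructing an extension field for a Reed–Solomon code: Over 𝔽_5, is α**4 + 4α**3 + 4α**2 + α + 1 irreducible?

Yes

Write g(α) = α**4 + 4α**3 + 4α**2 + α + 1.
Check for roots in 𝔽_5: g(0) = 1; g(1) = 1; g(2) = 2; g(3) = 4; g(4) = 1.
No roots, so no linear factors.
Degree-2 irreducible divisors: test the 10 monic irreducibles of degree 2 over GF(5).
None of them divide g (all give nonzero remainder).
No irreducible factor of degree ≤ 2 exists, so g is irreducible over GF(5).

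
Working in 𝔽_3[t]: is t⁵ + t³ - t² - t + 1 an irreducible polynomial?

Write g(t) = t⁵ + t³ - t² - t + 1.
Check for roots in 𝔽_3: g(0) = 1; g(1) = 1; g(2) = 2.
No roots, so no linear factors.
Monic irreducibles of degree 2 over GF(3): t² + 1, t² + t - 1, t² - t - 1.
None of them divide g (all give nonzero remainder).
No irreducible factor of degree ≤ 2 exists, so g is irreducible over GF(3).

Yes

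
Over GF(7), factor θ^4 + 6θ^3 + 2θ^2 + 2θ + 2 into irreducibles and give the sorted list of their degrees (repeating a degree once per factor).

Write f(θ) = θ^4 + 6θ^3 + 2θ^2 + 2θ + 2.
Complete factorization: f(θ) = (θ^4 + 6θ^3 + 2θ^2 + 2θ + 2).
Factor degrees with multiplicity: 4 = 4.

4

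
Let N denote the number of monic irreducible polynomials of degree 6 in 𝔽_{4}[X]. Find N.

670

By the necklace-counting formula, N_4(6) = (1/6) Σ_{d|6} μ(6/d)·4^d.
Divisors of 6: 1, 2, 3, 6; μ(6/d) for each: 1, -1, -1, 1.
Σ = 4^1 − 4^2 − 4^3 + 4^6 = 4020.
N = 4020/6 = 670.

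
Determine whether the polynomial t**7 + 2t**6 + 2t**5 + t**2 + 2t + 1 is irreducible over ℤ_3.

No

Write h(t) = t**7 + 2t**6 + 2t**5 + t**2 + 2t + 1.
Check for roots in ℤ_3: h(0) = 1; h(1) = 0 → root; h(2) = 2.
h(1) = 0, so (t − 1) divides h(t); h is reducible.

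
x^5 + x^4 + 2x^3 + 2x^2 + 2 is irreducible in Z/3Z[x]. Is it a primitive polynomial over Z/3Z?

No

Write f(x) = x^5 + x^4 + 2x^3 + 2x^2 + 2.
|GF(3^5)^×| = 3^5 − 1 = 242. Prime factorization: 242 = 2·11^2.
f is primitive ⇔ x has order 242 in GF(3)[x]/(f), i.e. x^(242/q) ≠ 1 for each prime q | 242.
x^(121) mod f = 1
x^(22) mod f = x^4 + 2x^3 + x^2 + 1.
Since x^(121) = 1, the order of x divides 121 < 242; not primitive.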